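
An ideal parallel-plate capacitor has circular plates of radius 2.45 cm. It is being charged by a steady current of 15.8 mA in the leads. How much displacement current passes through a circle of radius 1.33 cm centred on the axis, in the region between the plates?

4.66×10^-3 A

Between the plates the displacement current equals the wire current: I_d = 15.8 mA = 0.0158 A.
Since J_d is uniform, the enclosed fraction is (r/R)² = 0.2947, giving I_d,enc = 4.66×10^-3 A.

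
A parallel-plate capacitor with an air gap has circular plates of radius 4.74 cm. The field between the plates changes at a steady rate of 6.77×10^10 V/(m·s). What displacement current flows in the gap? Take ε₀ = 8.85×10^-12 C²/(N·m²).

4.23×10^-3 A

I_d = ε₀ A (dE/dt) = (8.85×10^-12)(7.058×10^-3 m²)(6.77×10^10) = 4.23×10^-3 A.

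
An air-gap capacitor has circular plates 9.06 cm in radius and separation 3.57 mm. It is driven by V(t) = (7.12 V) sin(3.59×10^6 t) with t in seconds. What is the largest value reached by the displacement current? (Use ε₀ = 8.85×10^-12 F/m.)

1.63×10^-3 A

C = ε₀A/d = (8.85×10^-12)(0.02579)/(3.57×10^-3) = 6.393×10^-11 F; ω = 3.59×10^6 rad/s.
I_d = C dV/dt, so |I_d|_max = C V₀ ω = (6.393×10^-11)(7.12)(3.59×10^6) = 1.63×10^-3 A.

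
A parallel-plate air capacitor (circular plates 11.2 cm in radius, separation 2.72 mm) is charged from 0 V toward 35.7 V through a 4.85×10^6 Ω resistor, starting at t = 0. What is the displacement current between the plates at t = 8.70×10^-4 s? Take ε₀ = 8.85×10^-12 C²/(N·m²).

C = ε₀A/d = (8.85×10^-12)(0.03941)/(2.72×10^-3) = 1.282×10^-10 F and τ = RC = 6.218×10^-4 s. I_d in the gap equals the RC charging current.
I_d(t) = (V₀/R) e^(−t/τ) = 7.361×10^-6 · e^(−1.399) = 1.82×10^-6 A.

1.82×10^-6 A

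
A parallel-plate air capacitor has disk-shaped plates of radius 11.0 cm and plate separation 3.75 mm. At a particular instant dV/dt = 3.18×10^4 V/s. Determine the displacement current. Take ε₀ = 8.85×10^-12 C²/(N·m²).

2.85×10^-6 A

The field between the plates is E = V/d, so dE/dt = (3.18×10^4)/(3.75×10^-3 m) = 8.480×10^6 V/(m·s).
I_d = ε₀ A (dE/dt) = (8.85×10^-12)(0.03801)(8.480×10^6) = 2.85×10^-6 A.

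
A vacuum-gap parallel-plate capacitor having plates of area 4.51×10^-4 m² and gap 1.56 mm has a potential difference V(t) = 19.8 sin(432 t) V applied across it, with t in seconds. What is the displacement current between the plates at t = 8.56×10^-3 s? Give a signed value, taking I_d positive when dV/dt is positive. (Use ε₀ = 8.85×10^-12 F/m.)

-1.86×10^-8 A

dV/dt = (19.8)(432)·cos(3.69792) = -7264 V/s.
I_d = C dV/dt with C = ε₀A/d = (8.85×10^-12)(4.51×10^-4)/(1.56×10^-3) = 2.559×10^-12 F, so I_d = (2.559×10^-12)(-7264) = -1.86×10^-8 A.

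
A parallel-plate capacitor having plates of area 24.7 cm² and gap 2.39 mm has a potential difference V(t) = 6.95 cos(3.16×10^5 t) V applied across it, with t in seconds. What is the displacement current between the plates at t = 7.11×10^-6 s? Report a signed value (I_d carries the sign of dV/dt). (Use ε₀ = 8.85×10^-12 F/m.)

-1.57×10^-5 A

dE/dt = (V₀ω/d)·−sin(ωt) with ωt = 2.24676 rad: (6.95)(3.16×10^5)(-0.7801)/(2.39×10^-3) = -7.168×10^8 V/(m·s).
I_d = ε₀ A dE/dt = (8.85×10^-12)(2.47×10^-3)(-7.168×10^8) = -1.57×10^-5 A.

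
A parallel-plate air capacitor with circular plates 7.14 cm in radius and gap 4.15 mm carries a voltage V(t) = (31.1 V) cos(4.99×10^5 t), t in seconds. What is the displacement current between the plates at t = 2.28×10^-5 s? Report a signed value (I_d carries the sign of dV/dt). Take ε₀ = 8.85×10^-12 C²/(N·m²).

dE/dt = (V₀ω/d)·−sin(ωt) with ωt = 11.3772 rad: (31.1)(4.99×10^5)(0.9281)/(4.15×10^-3) = 3.471×10^9 V/(m·s).
I_d = ε₀ A dE/dt = (8.85×10^-12)(0.01602)(3.471×10^9) = 4.92×10^-4 A.

4.92×10^-4 A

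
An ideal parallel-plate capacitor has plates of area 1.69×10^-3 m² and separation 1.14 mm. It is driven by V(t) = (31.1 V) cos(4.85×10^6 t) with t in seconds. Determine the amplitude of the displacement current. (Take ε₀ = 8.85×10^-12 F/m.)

1.98×10^-3 A

(dE/dt)_max = V₀ω/d = 1.323×10^11 V/(m·s); ω = 4.85×10^6 rad/s.
I_d,max = ε₀ A (dE/dt)_max = (8.85×10^-12)(1.69×10^-3)(1.323×10^11) = 1.98×10^-3 A.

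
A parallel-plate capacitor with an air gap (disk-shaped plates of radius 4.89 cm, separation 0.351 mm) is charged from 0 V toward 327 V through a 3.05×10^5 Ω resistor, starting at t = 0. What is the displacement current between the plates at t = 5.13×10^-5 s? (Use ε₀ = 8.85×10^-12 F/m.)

4.41×10^-4 A

C = ε₀A/d = (8.85×10^-12)(7.512×10^-3)/(3.51×10^-4) = 1.894×10^-10 F and τ = RC = 5.777×10^-5 s. I_d in the gap equals the RC charging current.
I_d(t) = (V₀/R) e^(−t/τ) = 1.072×10^-3 · e^(−0.8880) = 4.41×10^-4 A.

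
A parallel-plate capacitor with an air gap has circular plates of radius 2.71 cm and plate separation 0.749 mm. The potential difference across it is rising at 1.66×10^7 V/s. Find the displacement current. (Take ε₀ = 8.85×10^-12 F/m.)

C = ε₀A/d = (8.85×10^-12)(2.307×10^-3)/(7.49×10^-4) = 2.726×10^-11 F.
I_d = C dV/dt = (2.726×10^-11)(1.66×10^7) = 4.53×10^-4 A.

4.53×10^-4 A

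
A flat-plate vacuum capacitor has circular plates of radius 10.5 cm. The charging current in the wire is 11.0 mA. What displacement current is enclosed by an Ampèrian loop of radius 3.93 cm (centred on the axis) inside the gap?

No conduction current crosses the gap, so I_d there equals the 0.0110 A in the leads.
The field is uniform, so I_d,enc = I_d (r/R)² = (0.0110)(3.93/10.5)² = 1.54×10^-3 A.

1.54×10^-3 A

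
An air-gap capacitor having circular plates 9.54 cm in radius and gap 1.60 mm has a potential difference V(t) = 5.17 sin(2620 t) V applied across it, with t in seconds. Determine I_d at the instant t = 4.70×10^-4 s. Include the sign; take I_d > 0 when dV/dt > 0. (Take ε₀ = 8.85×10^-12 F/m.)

C = ε₀A/d = (8.85×10^-12)(0.02859)/(1.60×10^-3) = 1.581×10^-10 F. dV/dt = V₀ω·cos(ωt); at ωt = 1.2314 rad this factor is 0.3329.
I_d = C dV/dt = (1.581×10^-10)(5.17)(2620)(0.3329) = 7.13×10^-7 A.

7.13×10^-7 A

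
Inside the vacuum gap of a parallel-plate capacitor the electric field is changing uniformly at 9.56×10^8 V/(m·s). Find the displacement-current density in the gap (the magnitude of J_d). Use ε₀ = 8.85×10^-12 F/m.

8.46×10^-3 A/m²

J_d = ε₀ ∂E/∂t, so J_d = 8.46×10^-3 A/m².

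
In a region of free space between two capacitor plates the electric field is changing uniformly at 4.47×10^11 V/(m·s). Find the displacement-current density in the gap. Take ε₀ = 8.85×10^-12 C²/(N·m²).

J_d = ε₀ ∂E/∂t, so J_d = 3.96 A/m².

3.96 A/m²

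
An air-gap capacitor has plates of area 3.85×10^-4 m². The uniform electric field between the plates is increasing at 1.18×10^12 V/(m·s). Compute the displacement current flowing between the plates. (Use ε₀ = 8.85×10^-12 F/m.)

With a uniform field, Φ_E = EA, so I_d = ε₀ A dE/dt = 4.02×10^-3 A.

4.02×10^-3 A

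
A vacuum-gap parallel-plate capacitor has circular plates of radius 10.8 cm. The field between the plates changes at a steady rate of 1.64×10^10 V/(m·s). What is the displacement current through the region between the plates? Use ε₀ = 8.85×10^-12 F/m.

The displacement current is ε₀ times dΦ_E/dt = ε₀ A dE/dt = (8.85×10^-12)(0.03664)(1.64×10^10) = 5.32×10^-3 A.

5.32×10^-3 A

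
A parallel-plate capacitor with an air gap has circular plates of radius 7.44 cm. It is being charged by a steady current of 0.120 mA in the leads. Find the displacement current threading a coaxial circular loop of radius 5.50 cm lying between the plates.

Between the plates the displacement current equals the wire current: I_d = 0.120 mA = 1.20×10^-4 A.
Since J_d is uniform, the enclosed fraction is (r/R)² = 0.5465, giving I_d,enc = 6.56×10^-5 A.

6.56×10^-5 A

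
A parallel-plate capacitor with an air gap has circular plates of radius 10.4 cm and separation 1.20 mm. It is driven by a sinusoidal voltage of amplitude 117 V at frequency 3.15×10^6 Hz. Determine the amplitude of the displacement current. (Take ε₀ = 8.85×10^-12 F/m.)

0.580 A

(dE/dt)_max = V₀ω/d = 1.930×10^12 V/(m·s); ω = 2πf = 1.979×10^7 rad/s.
I_d,max = ε₀ A (dE/dt)_max = (8.85×10^-12)(0.03398)(1.930×10^12) = 0.580 A.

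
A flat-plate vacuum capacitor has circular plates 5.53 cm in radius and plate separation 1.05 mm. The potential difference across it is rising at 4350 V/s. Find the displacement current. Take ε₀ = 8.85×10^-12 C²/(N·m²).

The field between the plates is E = V/d, so dE/dt = (4350)/(1.05×10^-3 m) = 4.143×10^6 V/(m·s).
I_d = ε₀ A (dE/dt) = (8.85×10^-12)(9.607×10^-3)(4.143×10^6) = 3.52×10^-7 A.

3.52×10^-7 A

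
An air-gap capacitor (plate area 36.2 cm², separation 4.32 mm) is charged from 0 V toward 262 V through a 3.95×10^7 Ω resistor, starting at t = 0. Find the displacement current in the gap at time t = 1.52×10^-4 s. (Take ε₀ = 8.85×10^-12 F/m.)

C = ε₀A/d = (8.85×10^-12)(3.62×10^-3)/(4.32×10^-3) = 7.416×10^-12 F and τ = RC = 2.929×10^-4 s. I_d in the gap equals the RC charging current.
I_d(t) = (V₀/R) e^(−t/τ) = 6.633×10^-6 · e^(−0.5189) = 3.95×10^-6 A.

3.95×10^-6 A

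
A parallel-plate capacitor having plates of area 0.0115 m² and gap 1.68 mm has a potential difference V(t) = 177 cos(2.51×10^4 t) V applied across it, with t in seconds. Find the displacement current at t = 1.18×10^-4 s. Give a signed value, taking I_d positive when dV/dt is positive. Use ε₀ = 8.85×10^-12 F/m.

-4.81×10^-5 A

dE/dt = (V₀ω/d)·−sin(ωt) with ωt = 2.9618 rad: (177)(2.51×10^4)(-0.1788)/(1.68×10^-3) = -4.728×10^8 V/(m·s).
I_d = ε₀ A dE/dt = (8.85×10^-12)(0.0115)(-4.728×10^8) = -4.81×10^-5 A.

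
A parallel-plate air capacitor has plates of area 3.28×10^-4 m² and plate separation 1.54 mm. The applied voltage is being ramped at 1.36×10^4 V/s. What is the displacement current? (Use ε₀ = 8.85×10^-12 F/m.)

The displacement current equals the charging current C dV/dt. With C = ε₀A/d = (8.85×10^-12)(3.28×10^-4)/(1.54×10^-3) = 1.885×10^-12 F, I_d = (1.885×10^-12)(1.36×10^4) = 2.56×10^-8 A.

2.56×10^-8 A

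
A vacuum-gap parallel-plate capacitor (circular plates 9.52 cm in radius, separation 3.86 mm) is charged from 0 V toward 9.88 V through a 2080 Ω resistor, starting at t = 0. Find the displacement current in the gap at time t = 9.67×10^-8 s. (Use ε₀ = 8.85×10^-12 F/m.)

2.33×10^-3 A

C = ε₀A/d = (8.85×10^-12)(0.02847)/(3.86×10^-3) = 6.527×10^-11 F, so τ = RC = 1.358×10^-7 s.
The conduction current is I(t) = (V₀/R) e^(−t/τ), and the displacement current between the plates equals it.
t/τ = 0.7121; I_d = (9.88/2080) · e^(−0.7121) = (4.750×10^-3)(0.4906) = 2.33×10^-3 A.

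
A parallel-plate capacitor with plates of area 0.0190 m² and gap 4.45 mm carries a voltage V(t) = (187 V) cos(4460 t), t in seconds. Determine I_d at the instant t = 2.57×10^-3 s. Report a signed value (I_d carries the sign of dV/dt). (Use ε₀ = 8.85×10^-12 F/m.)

2.81×10^-5 A

C = ε₀A/d = (8.85×10^-12)(0.0190)/(4.45×10^-3) = 3.779×10^-11 F. dV/dt = V₀ω·−sin(ωt); at ωt = 11.4622 rad this factor is 0.8931.
I_d = C dV/dt = (3.779×10^-11)(187)(4460)(0.8931) = 2.81×10^-5 A.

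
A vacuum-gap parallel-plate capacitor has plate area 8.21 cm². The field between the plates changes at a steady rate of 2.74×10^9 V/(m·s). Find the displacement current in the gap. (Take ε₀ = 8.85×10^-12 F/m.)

The displacement current is ε₀ times dΦ_E/dt = ε₀ A dE/dt = (8.85×10^-12)(8.21×10^-4)(2.74×10^9) = 1.99×10^-5 A.

1.99×10^-5 A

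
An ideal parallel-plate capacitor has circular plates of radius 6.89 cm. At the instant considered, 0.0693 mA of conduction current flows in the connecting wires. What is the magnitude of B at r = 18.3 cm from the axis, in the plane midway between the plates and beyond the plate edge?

7.57×10^-11 T

By continuity the displacement current in the gap matches the conduction current: I_d = 6.93×10^-5 A.
For r ≥ R the full I_d is enclosed: B = μ₀ I_d/(2πr) = (4π×10^-7)(6.93×10^-5)/(2π·0.183) = 7.57×10^-11 T.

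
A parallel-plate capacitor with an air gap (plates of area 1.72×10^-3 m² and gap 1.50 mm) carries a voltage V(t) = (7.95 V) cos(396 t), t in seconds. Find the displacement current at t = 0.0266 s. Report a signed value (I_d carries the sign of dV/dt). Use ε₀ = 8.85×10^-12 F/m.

2.86×10^-8 A

dV/dt = (7.95)(396)·−sin(10.5336) = 2818 V/s.
I_d = C dV/dt with C = ε₀A/d = (8.85×10^-12)(1.72×10^-3)/(1.50×10^-3) = 1.015×10^-11 F, so I_d = (1.015×10^-11)(2818) = 2.86×10^-8 A.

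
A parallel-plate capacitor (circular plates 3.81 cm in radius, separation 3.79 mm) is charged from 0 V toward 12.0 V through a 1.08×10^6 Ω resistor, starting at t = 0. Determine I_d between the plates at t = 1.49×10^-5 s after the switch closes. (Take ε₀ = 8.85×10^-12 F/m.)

3.04×10^-6 A

C = ε₀A/d = (8.85×10^-12)(4.560×10^-3)/(3.79×10^-3) = 1.065×10^-11 F, so τ = RC = 1.150×10^-5 s.
The conduction current is I(t) = (V₀/R) e^(−t/τ), and the displacement current between the plates equals it.
t/τ = 1.296; I_d = (12.0/1.08×10^6) · e^(−1.296) = (1.111×10^-5)(0.2736) = 3.04×10^-6 A.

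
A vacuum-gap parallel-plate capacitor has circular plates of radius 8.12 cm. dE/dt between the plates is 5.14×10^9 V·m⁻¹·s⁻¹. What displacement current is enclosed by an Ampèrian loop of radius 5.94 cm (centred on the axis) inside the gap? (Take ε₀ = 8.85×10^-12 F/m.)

5.04×10^-4 A

I_d = ε₀ dΦ_E/dt = ε₀ πR² (dE/dt) = (8.85×10^-12)(0.02071)(5.14×10^9) = 9.421×10^-4 A through the full plate area.
Since J_d is uniform, the enclosed fraction is (r/R)² = 0.5351, giving I_d,enc = 5.04×10^-4 A.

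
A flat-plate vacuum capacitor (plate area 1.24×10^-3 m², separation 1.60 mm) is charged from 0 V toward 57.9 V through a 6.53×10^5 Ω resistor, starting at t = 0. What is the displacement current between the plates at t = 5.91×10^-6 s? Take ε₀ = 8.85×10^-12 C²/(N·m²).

C = ε₀A/d = (8.85×10^-12)(1.24×10^-3)/(1.60×10^-3) = 6.859×10^-12 F, so τ = RC = 4.479×10^-6 s.
The conduction current is I(t) = (V₀/R) e^(−t/τ), and the displacement current between the plates equals it.
t/τ = 1.319; I_d = (57.9/6.53×10^5) · e^(−1.319) = (8.867×10^-5)(0.2674) = 2.37×10^-5 A.

2.37×10^-5 A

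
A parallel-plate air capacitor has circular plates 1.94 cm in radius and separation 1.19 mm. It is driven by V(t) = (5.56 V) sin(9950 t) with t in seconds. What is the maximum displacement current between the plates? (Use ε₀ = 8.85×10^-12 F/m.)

4.86×10^-7 A

(dE/dt)_max = V₀ω/d = 4.649×10^7 V/(m·s); ω = 9950 rad/s.
I_d,max = ε₀ A (dE/dt)_max = (8.85×10^-12)(1.182×10^-3)(4.649×10^7) = 4.86×10^-7 A.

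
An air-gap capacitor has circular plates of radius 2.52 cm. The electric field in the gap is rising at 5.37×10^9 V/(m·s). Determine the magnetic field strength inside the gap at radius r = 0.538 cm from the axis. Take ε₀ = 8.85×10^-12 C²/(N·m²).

Through the whole plate area (πR² = 1.995×10^-3 m²), I_d = ε₀ πR² dE/dt = 9.481×10^-5 A.
For r < R the Ampère–Maxwell law gives B(2πr) = μ₀ I_d (r²/R²), so B = μ₀ I_d r/(2πR²) = (4π×10^-7)(9.481×10^-5)(5.38×10^-3)/(2π·0.0252²) = 1.61×10^-10 T.

1.61×10^-10 T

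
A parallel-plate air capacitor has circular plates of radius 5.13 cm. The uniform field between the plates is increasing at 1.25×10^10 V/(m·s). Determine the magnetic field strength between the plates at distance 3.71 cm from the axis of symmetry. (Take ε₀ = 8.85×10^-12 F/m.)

Through the whole plate area (πR² = 8.268×10^-3 m²), I_d = ε₀ πR² dE/dt = 9.146×10^-4 A.
An Ampèrian loop of radius r encloses a fraction (r/R)² of I_d. Then B·2πr = μ₀ I_d (r/R)², giving B = μ₀ I_d r/(2πR²) = 2.58×10^-9 T.

2.58×10^-9 T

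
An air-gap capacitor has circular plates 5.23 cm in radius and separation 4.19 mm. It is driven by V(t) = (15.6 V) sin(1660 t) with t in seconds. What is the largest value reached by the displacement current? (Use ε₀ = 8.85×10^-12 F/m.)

4.70×10^-7 A

(dE/dt)_max = V₀ω/d = 6.180×10^6 V/(m·s); ω = 1660 rad/s.
I_d,max = ε₀ A (dE/dt)_max = (8.85×10^-12)(8.593×10^-3)(6.180×10^6) = 4.70×10^-7 A.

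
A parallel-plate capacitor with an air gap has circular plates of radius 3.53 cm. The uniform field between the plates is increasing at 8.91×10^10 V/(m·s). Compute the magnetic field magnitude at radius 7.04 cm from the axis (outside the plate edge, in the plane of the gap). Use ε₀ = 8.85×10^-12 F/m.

8.77×10^-9 T

I_d = ε₀ dΦ_E/dt = ε₀ πR² (dE/dt) = (8.85×10^-12)(3.915×10^-3)(8.91×10^10) = 3.087×10^-3 A through the full plate area.
With r > R the enclosed displacement current is the full I_d; B = μ₀ I_d / (2πr) = 8.77×10^-9 T.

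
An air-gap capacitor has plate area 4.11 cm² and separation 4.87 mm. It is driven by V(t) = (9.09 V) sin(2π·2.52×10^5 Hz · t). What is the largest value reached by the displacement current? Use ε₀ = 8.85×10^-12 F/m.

1.07×10^-5 A

The displacement current equals the conduction current C dV/dt, which peaks at C V₀ ω.
With C = ε₀A/d = (8.85×10^-12)(4.11×10^-4)/(4.87×10^-3) = 7.469×10^-13 F and ω = 2πf = 1.583×10^6 rad/s, I_d,max = (7.469×10^-13)(9.09)(1.583×10^6) = 1.07×10^-5 A.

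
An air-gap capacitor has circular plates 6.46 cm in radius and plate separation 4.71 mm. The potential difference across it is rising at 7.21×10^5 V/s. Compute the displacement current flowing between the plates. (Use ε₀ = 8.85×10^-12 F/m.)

1.78×10^-5 A

E = V/d so dE/dt = (dV/dt)/d = 1.531×10^8 V/(m·s), and I_d = ε₀ A dE/dt = (8.85×10^-12)(0.01311)(1.531×10^8) = 1.78×10^-5 A.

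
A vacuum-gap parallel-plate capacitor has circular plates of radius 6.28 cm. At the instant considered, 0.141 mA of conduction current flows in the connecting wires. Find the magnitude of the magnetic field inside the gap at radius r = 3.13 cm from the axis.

No conduction current crosses the gap, so I_d there equals the 1.41×10^-4 A in the leads.
∮B·dl = μ₀ I_d,enc with I_d,enc = I_d r²/R² = 3.503×10^-5 A; so B = μ₀ I_d,enc/(2πr) = 2.24×10^-10 T.

2.24×10^-10 T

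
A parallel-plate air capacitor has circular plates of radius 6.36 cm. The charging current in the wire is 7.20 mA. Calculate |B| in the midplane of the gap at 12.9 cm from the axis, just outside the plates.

1.12×10^-8 T

No conduction current crosses the gap, so I_d there equals the 7.20×10^-3 A in the leads.
Outside the plates the loop encloses all of I_d, so B·2πr = μ₀ I_d and B = 1.12×10^-8 T.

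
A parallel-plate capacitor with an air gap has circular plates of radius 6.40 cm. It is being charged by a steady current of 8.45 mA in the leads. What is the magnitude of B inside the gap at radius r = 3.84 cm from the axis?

1.58×10^-8 T

By continuity the displacement current in the gap matches the conduction current: I_d = 8.45×10^-3 A.
∮B·dl = μ₀ I_d,enc with I_d,enc = I_d r²/R² = 3.042×10^-3 A; so B = μ₀ I_d,enc/(2πr) = 1.58×10^-8 T.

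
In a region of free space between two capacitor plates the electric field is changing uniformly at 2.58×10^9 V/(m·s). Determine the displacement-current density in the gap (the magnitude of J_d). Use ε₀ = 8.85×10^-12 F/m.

J_d = ε₀ dE/dt = (8.85×10^-12)(2.58×10^9) = 0.0228 A/m².

0.0228 A/m²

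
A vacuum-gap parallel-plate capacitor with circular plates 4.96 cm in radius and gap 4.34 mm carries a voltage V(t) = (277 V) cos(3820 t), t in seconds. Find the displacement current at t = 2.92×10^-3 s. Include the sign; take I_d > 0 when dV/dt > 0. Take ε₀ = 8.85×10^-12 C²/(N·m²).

dV/dt = (277)(3820)·−sin(11.1544) = 1.045×10^6 V/s.
I_d = C dV/dt with C = ε₀A/d = (8.85×10^-12)(7.729×10^-3)/(4.34×10^-3) = 1.576×10^-11 F, so I_d = (1.576×10^-11)(1.045×10^6) = 1.65×10^-5 A.

1.65×10^-5 A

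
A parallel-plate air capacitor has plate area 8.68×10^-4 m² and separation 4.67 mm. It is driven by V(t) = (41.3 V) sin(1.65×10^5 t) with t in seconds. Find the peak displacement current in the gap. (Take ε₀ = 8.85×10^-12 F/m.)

The displacement current equals the conduction current C dV/dt, which peaks at C V₀ ω.
With C = ε₀A/d = (8.85×10^-12)(8.68×10^-4)/(4.67×10^-3) = 1.645×10^-12 F and ω = 1.65×10^5 rad/s, I_d,max = (1.645×10^-12)(41.3)(1.65×10^5) = 1.12×10^-5 A.

1.12×10^-5 A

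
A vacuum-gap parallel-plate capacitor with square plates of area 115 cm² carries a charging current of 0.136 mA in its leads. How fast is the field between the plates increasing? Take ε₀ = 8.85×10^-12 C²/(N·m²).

1.34×10^9 V/(m·s)

Charge continuity gives I_d = I = 1.36×10^-4 A between the plates.
Since I_d = ε₀ A dE/dt, dE/dt = I_d/(ε₀A) = (1.36×10^-4)/((8.85×10^-12)(0.0115)) = 1.34×10^9 V/(m·s).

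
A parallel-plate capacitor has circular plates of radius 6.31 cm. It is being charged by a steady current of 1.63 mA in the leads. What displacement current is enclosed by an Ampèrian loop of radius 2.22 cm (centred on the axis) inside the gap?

2.02×10^-4 A

Between the plates the displacement current equals the wire current: I_d = 1.63 mA = 1.63×10^-3 A.
Through an area πr² the displacement current is I_d·(πr²/πR²) = I_d (r/R)² = 2.02×10^-4 A.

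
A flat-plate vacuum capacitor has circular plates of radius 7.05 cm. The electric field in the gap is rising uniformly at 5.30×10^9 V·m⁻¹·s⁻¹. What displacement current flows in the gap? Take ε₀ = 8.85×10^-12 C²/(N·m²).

7.32×10^-4 A

The displacement current is ε₀ times dΦ_E/dt = ε₀ A dE/dt = (8.85×10^-12)(0.01561)(5.30×10^9) = 7.32×10^-4 A.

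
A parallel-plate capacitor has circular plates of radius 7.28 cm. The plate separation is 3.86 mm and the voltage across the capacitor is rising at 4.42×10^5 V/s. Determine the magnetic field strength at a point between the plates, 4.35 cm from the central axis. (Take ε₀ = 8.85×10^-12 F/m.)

2.77×10^-11 T

I_d = C dV/dt with C = ε₀πR²/d = 3.817×10^-11 F, so I_d = (3.817×10^-11)(4.42×10^5) = 1.687×10^-5 A.
∮B·dl = μ₀ I_d,enc with I_d,enc = I_d r²/R² = 6.023×10^-6 A; so B = μ₀ I_d,enc/(2πr) = 2.77×10^-11 T.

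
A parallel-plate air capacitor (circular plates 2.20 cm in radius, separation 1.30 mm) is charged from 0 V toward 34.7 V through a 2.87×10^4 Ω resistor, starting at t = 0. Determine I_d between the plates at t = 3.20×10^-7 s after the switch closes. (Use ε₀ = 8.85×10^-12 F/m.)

With C = ε₀A/d = (8.85×10^-12)(1.521×10^-3)/(1.30×10^-3) = 1.035×10^-11 F, the time constant is τ = RC = 2.970×10^-7 s, so t/τ = 1.077 and e^(−t/τ) = 0.3406.
I_d = I_cond = (V₀/R) e^(−t/τ) = (1.209×10^-3)(0.3406) = 4.12×10^-4 A.

4.12×10^-4 A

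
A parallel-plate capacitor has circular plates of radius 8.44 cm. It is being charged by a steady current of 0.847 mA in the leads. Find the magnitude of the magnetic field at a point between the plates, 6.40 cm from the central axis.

Between the plates the displacement current equals the wire current: I_d = 0.847 mA = 8.47×10^-4 A.
∮B·dl = μ₀ I_d,enc with I_d,enc = I_d r²/R² = 4.870×10^-4 A; so B = μ₀ I_d,enc/(2πr) = 1.52×10^-9 T.

1.52×10^-9 T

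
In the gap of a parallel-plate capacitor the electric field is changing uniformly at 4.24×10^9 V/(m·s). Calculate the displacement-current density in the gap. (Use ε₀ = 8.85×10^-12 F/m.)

The displacement-current density is ε₀ ∂E/∂t = (8.85×10^-12)(4.24×10^9) = 0.0375 A/m².

0.0375 A/m²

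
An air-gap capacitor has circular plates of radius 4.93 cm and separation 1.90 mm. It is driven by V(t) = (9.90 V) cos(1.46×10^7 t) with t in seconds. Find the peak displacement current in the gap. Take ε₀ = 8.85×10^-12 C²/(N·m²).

5.14×10^-3 A

(dE/dt)_max = V₀ω/d = 7.607×10^10 V/(m·s); ω = 1.46×10^7 rad/s.
I_d,max = ε₀ A (dE/dt)_max = (8.85×10^-12)(7.636×10^-3)(7.607×10^10) = 5.14×10^-3 A.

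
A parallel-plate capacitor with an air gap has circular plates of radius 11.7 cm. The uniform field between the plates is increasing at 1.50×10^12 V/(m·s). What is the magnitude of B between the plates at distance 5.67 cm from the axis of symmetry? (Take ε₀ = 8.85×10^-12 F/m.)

Through the whole plate area (πR² = 0.04301 m²), I_d = ε₀ πR² dE/dt = 0.5710 A.
∮B·dl = μ₀ I_d,enc with I_d,enc = I_d r²/R² = 0.1341 A; so B = μ₀ I_d,enc/(2πr) = 4.73×10^-7 T.

4.73×10^-7 T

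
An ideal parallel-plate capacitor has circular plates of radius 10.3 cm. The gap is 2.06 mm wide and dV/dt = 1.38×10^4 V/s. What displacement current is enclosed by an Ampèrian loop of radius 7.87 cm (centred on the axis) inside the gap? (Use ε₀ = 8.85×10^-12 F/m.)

I_d = C dV/dt with C = ε₀πR²/d = 1.432×10^-10 F, so I_d = (1.432×10^-10)(1.38×10^4) = 1.976×10^-6 A.
The field is uniform, so I_d,enc = I_d (r/R)² = (1.976×10^-6)(7.87/10.3)² = 1.15×10^-6 A.

1.15×10^-6 A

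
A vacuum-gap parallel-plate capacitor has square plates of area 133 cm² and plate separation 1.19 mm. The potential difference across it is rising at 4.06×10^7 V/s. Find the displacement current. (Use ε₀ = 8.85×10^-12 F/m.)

The field between the plates is E = V/d, so dE/dt = (4.06×10^7)/(1.19×10^-3 m) = 3.412×10^10 V/(m·s).
I_d = ε₀ A (dE/dt) = (8.85×10^-12)(0.0133)(3.412×10^10) = 4.02×10^-3 A.

4.02×10^-3 A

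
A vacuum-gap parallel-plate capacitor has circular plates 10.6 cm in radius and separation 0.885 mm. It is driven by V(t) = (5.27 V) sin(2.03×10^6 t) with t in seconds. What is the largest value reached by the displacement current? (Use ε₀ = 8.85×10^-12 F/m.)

The displacement current equals the conduction current C dV/dt, which peaks at C V₀ ω.
With C = ε₀A/d = (8.85×10^-12)(0.03530)/(8.85×10^-4) = 3.530×10^-10 F and ω = 2.03×10^6 rad/s, I_d,max = (3.530×10^-10)(5.27)(2.03×10^6) = 3.78×10^-3 A.

3.78×10^-3 A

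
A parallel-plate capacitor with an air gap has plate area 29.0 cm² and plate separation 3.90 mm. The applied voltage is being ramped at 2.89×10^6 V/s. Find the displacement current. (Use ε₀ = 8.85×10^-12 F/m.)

C = ε₀A/d = (8.85×10^-12)(2.90×10^-3)/(3.90×10^-3) = 6.581×10^-12 F.
I_d = C dV/dt = (6.581×10^-12)(2.89×10^6) = 1.90×10^-5 A.

1.90×10^-5 A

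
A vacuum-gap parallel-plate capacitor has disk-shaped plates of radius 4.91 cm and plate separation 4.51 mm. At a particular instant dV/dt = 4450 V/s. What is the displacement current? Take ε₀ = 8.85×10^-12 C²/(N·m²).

C = ε₀A/d = (8.85×10^-12)(7.574×10^-3)/(4.51×10^-3) = 1.486×10^-11 F.
I_d = C dV/dt = (1.486×10^-11)(4450) = 6.61×10^-8 A.

6.61×10^-8 A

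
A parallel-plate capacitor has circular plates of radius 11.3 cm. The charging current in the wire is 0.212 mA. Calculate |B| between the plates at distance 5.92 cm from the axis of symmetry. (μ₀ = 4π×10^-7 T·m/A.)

1.97×10^-10 T

No conduction current crosses the gap, so I_d there equals the 2.12×10^-4 A in the leads.
An Ampèrian loop of radius r encloses a fraction (r/R)² of I_d. Then B·2πr = μ₀ I_d (r/R)², giving B = μ₀ I_d r/(2πR²) = 1.97×10^-10 T.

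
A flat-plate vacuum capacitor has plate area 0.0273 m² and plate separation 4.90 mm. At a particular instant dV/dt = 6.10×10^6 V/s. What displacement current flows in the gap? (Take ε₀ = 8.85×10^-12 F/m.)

3.01×10^-4 A

C = ε₀A/d = (8.85×10^-12)(0.0273)/(4.90×10^-3) = 4.931×10^-11 F.
I_d = C dV/dt = (4.931×10^-11)(6.10×10^6) = 3.01×10^-4 A.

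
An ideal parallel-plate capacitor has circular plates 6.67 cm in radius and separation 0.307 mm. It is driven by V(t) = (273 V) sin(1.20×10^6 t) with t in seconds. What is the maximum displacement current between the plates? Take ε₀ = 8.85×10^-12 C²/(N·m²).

0.132 A

C = ε₀A/d = (8.85×10^-12)(0.01398)/(3.07×10^-4) = 4.030×10^-10 F; ω = 1.20×10^6 rad/s.
I_d = C dV/dt, so |I_d|_max = C V₀ ω = (4.030×10^-10)(273)(1.20×10^6) = 0.132 A.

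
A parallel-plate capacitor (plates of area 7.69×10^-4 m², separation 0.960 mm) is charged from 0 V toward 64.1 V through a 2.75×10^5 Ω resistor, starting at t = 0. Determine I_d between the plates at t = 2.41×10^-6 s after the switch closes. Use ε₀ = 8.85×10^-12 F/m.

With C = ε₀A/d = (8.85×10^-12)(7.69×10^-4)/(9.60×10^-4) = 7.089×10^-12 F, the time constant is τ = RC = 1.949×10^-6 s, so t/τ = 1.237 and e^(−t/τ) = 0.2903.
I_d = I_cond = (V₀/R) e^(−t/τ) = (2.331×10^-4)(0.2903) = 6.77×10^-5 A.

6.77×10^-5 A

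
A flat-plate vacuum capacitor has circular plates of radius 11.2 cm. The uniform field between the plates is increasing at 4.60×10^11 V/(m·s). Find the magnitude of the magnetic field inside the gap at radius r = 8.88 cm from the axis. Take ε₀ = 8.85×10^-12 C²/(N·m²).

2.27×10^-7 T

Through the whole plate area (πR² = 0.03941 m²), I_d = ε₀ πR² dE/dt = 0.1604 A.
An Ampèrian loop of radius r encloses a fraction (r/R)² of I_d. Then B·2πr = μ₀ I_d (r/R)², giving B = μ₀ I_d r/(2πR²) = 2.27×10^-7 T.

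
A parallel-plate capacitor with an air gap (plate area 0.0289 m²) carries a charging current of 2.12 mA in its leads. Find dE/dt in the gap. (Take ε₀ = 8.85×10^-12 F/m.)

8.29×10^9 V/(m·s)

Charge continuity gives I_d = I = 2.12×10^-3 A between the plates.
Then dE/dt = I_d/(ε₀A) = 8.29×10^9 V/(m·s).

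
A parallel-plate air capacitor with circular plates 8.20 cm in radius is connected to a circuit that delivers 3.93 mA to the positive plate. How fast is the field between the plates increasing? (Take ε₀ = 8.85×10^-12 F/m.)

2.10×10^10 V/(m·s)

Charge continuity gives I_d = I = 3.93×10^-3 A between the plates.
Since I_d = ε₀ A dE/dt, dE/dt = I_d/(ε₀A) = (3.93×10^-3)/((8.85×10^-12)(0.02112)) = 2.10×10^10 V/(m·s).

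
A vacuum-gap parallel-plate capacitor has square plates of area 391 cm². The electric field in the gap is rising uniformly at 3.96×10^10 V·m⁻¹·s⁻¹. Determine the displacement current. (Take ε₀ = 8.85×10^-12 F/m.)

0.0137 A

I_d = ε₀ A (dE/dt) = (8.85×10^-12)(0.0391 m²)(3.96×10^10) = 0.0137 A.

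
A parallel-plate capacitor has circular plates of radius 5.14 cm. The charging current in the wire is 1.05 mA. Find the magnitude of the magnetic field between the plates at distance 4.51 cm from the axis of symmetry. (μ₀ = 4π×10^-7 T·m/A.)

By continuity the displacement current in the gap matches the conduction current: I_d = 1.05×10^-3 A.
For r < R the Ampère–Maxwell law gives B(2πr) = μ₀ I_d (r²/R²), so B = μ₀ I_d r/(2πR²) = (4π×10^-7)(1.05×10^-3)(0.0451)/(2π·0.0514²) = 3.58×10^-9 T.

3.58×10^-9 T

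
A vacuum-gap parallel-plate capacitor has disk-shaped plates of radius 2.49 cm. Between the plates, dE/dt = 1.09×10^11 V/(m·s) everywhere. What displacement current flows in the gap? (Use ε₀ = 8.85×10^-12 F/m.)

With a uniform field, Φ_E = EA, so I_d = ε₀ A dE/dt = 1.88×10^-3 A.

1.88×10^-3 A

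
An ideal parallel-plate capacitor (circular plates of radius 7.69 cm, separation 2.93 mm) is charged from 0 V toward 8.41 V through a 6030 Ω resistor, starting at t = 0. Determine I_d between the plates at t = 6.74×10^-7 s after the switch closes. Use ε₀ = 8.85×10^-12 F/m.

C = ε₀A/d = (8.85×10^-12)(0.01858)/(2.93×10^-3) = 5.612×10^-11 F, so τ = RC = 3.384×10^-7 s.
The conduction current is I(t) = (V₀/R) e^(−t/τ), and the displacement current between the plates equals it.
t/τ = 1.992; I_d = (8.41/6030) · e^(−1.992) = (1.395×10^-3)(0.1364) = 1.90×10^-4 A.

1.90×10^-4 A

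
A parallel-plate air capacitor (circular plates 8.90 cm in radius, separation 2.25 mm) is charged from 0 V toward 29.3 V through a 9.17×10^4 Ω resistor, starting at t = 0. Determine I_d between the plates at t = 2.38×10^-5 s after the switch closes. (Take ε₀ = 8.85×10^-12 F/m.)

With C = ε₀A/d = (8.85×10^-12)(0.02488)/(2.25×10^-3) = 9.786×10^-11 F, the time constant is τ = RC = 8.974×10^-6 s, so t/τ = 2.652 and e^(−t/τ) = 0.07051.
I_d = I_cond = (V₀/R) e^(−t/τ) = (3.195×10^-4)(0.07051) = 2.25×10^-5 A.

2.25×10^-5 A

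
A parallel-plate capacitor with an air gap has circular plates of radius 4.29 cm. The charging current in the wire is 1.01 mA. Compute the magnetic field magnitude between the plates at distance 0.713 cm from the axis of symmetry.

By continuity the displacement current in the gap matches the conduction current: I_d = 1.01×10^-3 A.
For r < R the Ampère–Maxwell law gives B(2πr) = μ₀ I_d (r²/R²), so B = μ₀ I_d r/(2πR²) = (4π×10^-7)(1.01×10^-3)(7.13×10^-3)/(2π·0.0429²) = 7.83×10^-10 T.

7.83×10^-10 T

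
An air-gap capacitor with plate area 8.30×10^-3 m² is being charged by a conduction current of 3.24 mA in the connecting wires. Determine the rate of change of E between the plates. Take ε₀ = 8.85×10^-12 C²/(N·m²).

4.41×10^10 V/(m·s)

By continuity, I_d in the gap equals the 3.24 mA flowing in the wire.
Since I_d = ε₀ A dE/dt, dE/dt = I_d/(ε₀A) = (3.24×10^-3)/((8.85×10^-12)(8.30×10^-3)) = 4.41×10^10 V/(m·s).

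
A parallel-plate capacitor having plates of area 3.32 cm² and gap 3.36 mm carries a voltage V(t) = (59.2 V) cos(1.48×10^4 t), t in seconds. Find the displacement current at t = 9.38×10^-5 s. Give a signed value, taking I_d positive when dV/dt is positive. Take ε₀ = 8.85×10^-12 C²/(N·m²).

-7.53×10^-7 A

C = ε₀A/d = (8.85×10^-12)(3.32×10^-4)/(3.36×10^-3) = 8.745×10^-13 F. dV/dt = V₀ω·−sin(ωt); at ωt = 1.38824 rad this factor is -0.9834.
I_d = C dV/dt = (8.745×10^-13)(59.2)(1.48×10^4)(-0.9834) = -7.53×10^-7 A.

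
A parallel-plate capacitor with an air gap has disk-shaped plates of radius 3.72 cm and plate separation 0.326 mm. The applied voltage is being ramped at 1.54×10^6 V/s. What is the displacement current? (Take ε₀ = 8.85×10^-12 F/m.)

C = ε₀A/d = (8.85×10^-12)(4.347×10^-3)/(3.26×10^-4) = 1.180×10^-10 F.
I_d = C dV/dt = (1.180×10^-10)(1.54×10^6) = 1.82×10^-4 A.

1.82×10^-4 A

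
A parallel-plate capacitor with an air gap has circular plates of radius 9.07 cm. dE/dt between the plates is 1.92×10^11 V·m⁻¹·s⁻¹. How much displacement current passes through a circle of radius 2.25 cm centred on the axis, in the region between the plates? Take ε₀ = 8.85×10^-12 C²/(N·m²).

2.70×10^-3 A

Total displacement current: I_d = ε₀(πR²)(dE/dt) = (8.85×10^-12)(0.02584)(1.92×10^11) = 0.04391 A.
The field is uniform, so I_d,enc = I_d (r/R)² = (0.04391)(2.25/9.07)² = 2.70×10^-3 A.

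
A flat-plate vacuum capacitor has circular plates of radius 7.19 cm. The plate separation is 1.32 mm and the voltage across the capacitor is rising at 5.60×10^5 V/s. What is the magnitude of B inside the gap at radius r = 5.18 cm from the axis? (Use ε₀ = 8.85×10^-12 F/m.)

dE/dt = (dV/dt)/d = 4.242×10^8 V/(m·s); I_d = ε₀(πR²)(dE/dt) = (8.85×10^-12)(0.01624)(4.242×10^8) = 6.097×10^-5 A.
An Ampèrian loop of radius r encloses a fraction (r/R)² of I_d. Then B·2πr = μ₀ I_d (r/R)², giving B = μ₀ I_d r/(2πR²) = 1.22×10^-10 T.

1.22×10^-10 T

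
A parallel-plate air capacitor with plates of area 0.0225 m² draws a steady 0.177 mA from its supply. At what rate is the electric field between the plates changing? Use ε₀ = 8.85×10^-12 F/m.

8.89×10^8 V/(m·s)

By continuity, I_d in the gap equals the 0.177 mA flowing in the wire.
Inverting I_d = ε₀ A dE/dt gives dE/dt = 1.77×10^-4 / (8.85×10^-12 · 0.0225) = 8.89×10^8 V/(m·s).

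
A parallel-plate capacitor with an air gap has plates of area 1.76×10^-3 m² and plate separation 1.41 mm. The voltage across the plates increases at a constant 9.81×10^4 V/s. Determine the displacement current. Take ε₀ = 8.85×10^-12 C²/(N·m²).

1.08×10^-6 A

E = V/d so dE/dt = (dV/dt)/d = 6.957×10^7 V/(m·s), and I_d = ε₀ A dE/dt = (8.85×10^-12)(1.76×10^-3)(6.957×10^7) = 1.08×10^-6 A.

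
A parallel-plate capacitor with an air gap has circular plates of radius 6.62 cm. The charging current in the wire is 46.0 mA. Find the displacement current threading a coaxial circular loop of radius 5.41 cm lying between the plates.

0.0307 A

By continuity the displacement current in the gap matches the conduction current: I_d = 0.0460 A.
Since J_d is uniform, the enclosed fraction is (r/R)² = 0.6678, giving I_d,enc = 0.0307 A.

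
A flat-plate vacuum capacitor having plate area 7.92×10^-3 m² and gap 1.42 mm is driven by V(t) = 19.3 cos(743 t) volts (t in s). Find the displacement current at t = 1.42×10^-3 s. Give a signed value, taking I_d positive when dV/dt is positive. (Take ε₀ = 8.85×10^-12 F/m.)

C = ε₀A/d = (8.85×10^-12)(7.92×10^-3)/(1.42×10^-3) = 4.936×10^-11 F. dV/dt = V₀ω·−sin(ωt); at ωt = 1.05506 rad this factor is -0.8699.
I_d = C dV/dt = (4.936×10^-11)(19.3)(743)(-0.8699) = -6.16×10^-7 A.

-6.16×10^-7 A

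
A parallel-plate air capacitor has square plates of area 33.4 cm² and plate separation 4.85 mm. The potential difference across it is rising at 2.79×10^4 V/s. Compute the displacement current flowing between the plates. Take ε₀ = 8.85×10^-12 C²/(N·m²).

C = ε₀A/d = (8.85×10^-12)(3.34×10^-3)/(4.85×10^-3) = 6.095×10^-12 F.
I_d = C dV/dt = (6.095×10^-12)(2.79×10^4) = 1.70×10^-7 A.

1.70×10^-7 A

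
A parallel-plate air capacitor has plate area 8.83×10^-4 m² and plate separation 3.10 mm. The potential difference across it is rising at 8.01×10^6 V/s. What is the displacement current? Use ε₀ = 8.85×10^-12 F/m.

C = ε₀A/d = (8.85×10^-12)(8.83×10^-4)/(3.10×10^-3) = 2.521×10^-12 F.
I_d = C dV/dt = (2.521×10^-12)(8.01×10^6) = 2.02×10^-5 A.

2.02×10^-5 A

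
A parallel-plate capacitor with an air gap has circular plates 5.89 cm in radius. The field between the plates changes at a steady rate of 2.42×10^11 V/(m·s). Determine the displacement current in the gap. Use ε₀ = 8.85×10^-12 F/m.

With a uniform field, Φ_E = EA, so I_d = ε₀ A dE/dt = 0.0233 A.

0.0233 A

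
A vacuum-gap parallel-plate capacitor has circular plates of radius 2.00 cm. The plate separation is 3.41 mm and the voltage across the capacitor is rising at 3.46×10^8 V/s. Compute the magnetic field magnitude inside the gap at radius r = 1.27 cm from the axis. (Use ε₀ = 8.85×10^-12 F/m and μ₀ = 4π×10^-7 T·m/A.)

7.17×10^-9 T

dE/dt = (dV/dt)/d = 1.015×10^11 V/(m·s); I_d = ε₀(πR²)(dE/dt) = (8.85×10^-12)(1.257×10^-3)(1.015×10^11) = 1.129×10^-3 A.
For r < R the Ampère–Maxwell law gives B(2πr) = μ₀ I_d (r²/R²), so B = μ₀ I_d r/(2πR²) = (4π×10^-7)(1.129×10^-3)(0.0127)/(2π·0.0200²) = 7.17×10^-9 T.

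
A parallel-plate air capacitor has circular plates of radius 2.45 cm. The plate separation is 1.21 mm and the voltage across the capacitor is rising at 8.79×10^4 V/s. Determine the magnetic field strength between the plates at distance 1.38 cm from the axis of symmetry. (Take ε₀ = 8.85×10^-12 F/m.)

With E = V/d, dE/dt = 7.264×10^7 V/(m·s) and πR² = 1.886×10^-3 m², giving I_d = ε₀ πR² dE/dt = 1.212×10^-6 A.
For r < R the Ampère–Maxwell law gives B(2πr) = μ₀ I_d (r²/R²), so B = μ₀ I_d r/(2πR²) = (4π×10^-7)(1.212×10^-6)(0.0138)/(2π·0.0245²) = 5.57×10^-12 T.

5.57×10^-12 T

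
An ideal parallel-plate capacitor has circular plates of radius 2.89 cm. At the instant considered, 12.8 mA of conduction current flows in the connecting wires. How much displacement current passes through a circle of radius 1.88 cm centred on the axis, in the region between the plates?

5.42×10^-3 A

No conduction current crosses the gap, so I_d there equals the 0.0128 A in the leads.
Since J_d is uniform, the enclosed fraction is (r/R)² = 0.4232, giving I_d,enc = 5.42×10^-3 A.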